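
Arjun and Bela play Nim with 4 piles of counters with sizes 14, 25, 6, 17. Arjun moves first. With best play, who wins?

Compute the nim-sum pairwise:
14 ⊕ 25 = 23
23 ⊕ 6 = 17
17 ⊕ 17 = 0
The nim-sum is 0, so this is a P-position: the player to move is in a losing position under optimal play; Arjun is about to move from it and so loses — Bela wins.

Bela wins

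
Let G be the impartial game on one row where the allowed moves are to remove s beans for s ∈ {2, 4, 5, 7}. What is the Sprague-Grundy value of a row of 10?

Compute g(0), g(1), … for moves {2, 4, 5, 7}:
g(0) = mex{} = 0
g(1) = mex{} = 0
g(2) = mex{0} = 1
g(3) = mex{0} = 1
g(4) = mex{0,1} = 2
g(5) = mex{0,1} = 2
g(6) = mex{0,1,2} = 3
g(7) = mex{0,1,2} = 3
g(8) = mex{0,1,2,3} = 4
g(9) = mex{1,2,3} = 0
g(10) = mex{1,2,3,4} = 0
So g(10) = 0.

0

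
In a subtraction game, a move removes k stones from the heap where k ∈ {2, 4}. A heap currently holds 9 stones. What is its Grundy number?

Compute g(0), g(1), … for moves {2, 4}:
g(0) = mex{} = 0
g(1) = mex{} = 0
g(2) = mex{0} = 1
g(3) = mex{0} = 1
g(4) = mex{0,1} = 2
g(5) = mex{0,1} = 2
g(6) = mex{1,2} = 0
g(7) = mex{1,2} = 0
g(8) = mex{0,2} = 1
g(9) = mex{0,2} = 1
So g(9) = 1.

1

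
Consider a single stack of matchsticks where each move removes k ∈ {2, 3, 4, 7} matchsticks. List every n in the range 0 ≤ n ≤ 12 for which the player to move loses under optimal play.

Build the Grundy sequence with g(k) = mex{g(k−s) : s ∈ {2, 3, 4, 7}, s ≤ k}:
g(0) = mex{} = 0
g(1) = mex{} = 0
g(2) = mex{0} = 1
g(3) = mex{0} = 1
g(4) = mex{0,1} = 2
g(5) = mex{0,1} = 2
g(6) = mex{1,2} = 0
g(7) = mex{0,1,2} = 3
g(8) = mex{0,2} = 1
g(9) = mex{0,1,2,3} = 4
g(10) = mex{0,1,3} = 2
g(11) = mex{1,2,3,4} = 0
g(12) = mex{1,2,4} = 0
The P-positions (g = 0) in 0..12 are 0, 1, 6, 11, 12.

0, 1, 6, 11, 12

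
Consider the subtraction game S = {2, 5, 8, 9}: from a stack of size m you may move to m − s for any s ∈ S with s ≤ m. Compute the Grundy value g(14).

Compute g(0), g(1), … for moves {2, 5, 8, 9}:
k:     0  1  2  3  4  5  6  7  8  9 10 11 12 13 14
g(k):  0  0  1  1  0  2  1  0  2  1  3  0  2  1  0
So g(14) = 0.

0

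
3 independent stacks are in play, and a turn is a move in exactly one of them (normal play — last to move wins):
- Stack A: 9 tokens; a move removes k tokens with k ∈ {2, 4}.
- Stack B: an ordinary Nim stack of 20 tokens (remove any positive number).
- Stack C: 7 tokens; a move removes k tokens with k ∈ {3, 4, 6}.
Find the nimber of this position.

23

Build the Grundy sequence for stack A with g(k) = mex{g(k−s) : s ∈ {2, 4}, s ≤ k}:
g(0) = mex{} = 0
g(1) = mex{} = 0
g(2) = mex{0} = 1
g(3) = mex{0} = 1
g(4) = mex{0,1} = 2
g(5) = mex{0,1} = 2
g(6) = mex{1,2} = 0
g(7) = mex{1,2} = 0
g(8) = mex{0,2} = 1
g(9) = mex{0,2} = 1
So g(9) = 1.
Stack B is a plain Nim stack of size 20, so its Grundy value is 20.
For stack C, compute g(0), g(1), … with moves {3, 4, 6}:
k:     0  1  2  3  4  5  6  7
g(k):  0  0  0  1  1  1  2  2
So g(7) = 2.
By the Sprague-Grundy theorem, the Grundy value of a sum of independent games is the XOR of the component values.
Combined value = 1 ⊕ 20 ⊕ 2 = 23.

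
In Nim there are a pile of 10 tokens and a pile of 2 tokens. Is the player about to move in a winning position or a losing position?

Write each in binary and XOR column by column:
  1010  (10)
  0010  (2)
  ----
  1000  (8)
The nim-sum is 8 ≠ 0, so this is an N-position: the player to move can win.

Winning position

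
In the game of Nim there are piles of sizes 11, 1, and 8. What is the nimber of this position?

2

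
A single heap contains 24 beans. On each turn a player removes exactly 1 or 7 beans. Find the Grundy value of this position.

0

Grundy values for subtraction set {1, 7}:
k:     0  1  2  3  4  5  6  7  8  9 10 11 12 13 14 15 16 17 18 19 20 21 22 23 24
g(k):  0  1  0  1  0  1  0  1  0  1  0  1  0  1  0  1  0  1  0  1  0  1  0  1  0
So g(24) = 0.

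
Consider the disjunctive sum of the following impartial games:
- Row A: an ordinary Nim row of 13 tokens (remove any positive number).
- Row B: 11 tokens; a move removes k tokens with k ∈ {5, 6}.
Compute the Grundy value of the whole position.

Row A is a plain Nim row of size 13, so its Grundy value is 13.
For row B, compute g(0), g(1), … with moves {5, 6}:
k:     0  1  2  3  4  5  6  7  8  9 10 11
g(k):  0  0  0  0  0  1  1  1  1  1  2  0
So g(11) = 0.
The value of a disjunctive sum is the nim-sum of the parts.
Combined value = 13 XOR 0 = 13.

13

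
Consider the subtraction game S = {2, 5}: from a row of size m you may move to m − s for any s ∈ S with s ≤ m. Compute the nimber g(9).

Grundy values for subtraction set {2, 5}:
g(0) = mex{} = 0
g(1) = mex{} = 0
g(2) = mex{0} = 1
g(3) = mex{0} = 1
g(4) = mex{1} = 0
g(5) = mex{0,1} = 2
g(6) = mex{0} = 1
g(7) = mex{1,2} = 0
g(8) = mex{1} = 0
g(9) = mex{0} = 1
So g(9) = 1.

1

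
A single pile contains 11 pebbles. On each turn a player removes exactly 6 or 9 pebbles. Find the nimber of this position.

1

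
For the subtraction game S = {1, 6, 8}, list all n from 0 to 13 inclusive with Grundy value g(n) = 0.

Build the Grundy sequence with g(k) = mex{g(k−s) : s ∈ {1, 6, 8}, s ≤ k}:
k:     0  1  2  3  4  5  6  7  8  9 10 11 12 13
g(k):  0  1  0  1  0  1  2  0  1  0  1  0  1  2
The P-positions (g = 0) in 0..13 are 0, 2, 4, 7, 9, 11.

0, 2, 4, 7, 9, 11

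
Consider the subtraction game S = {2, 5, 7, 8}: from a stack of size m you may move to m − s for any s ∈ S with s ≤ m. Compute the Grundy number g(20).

3

Grundy values for subtraction set {2, 5, 7, 8}:
k:     0  1  2  3  4  5  6  7  8  9 10 11 12 13 14 15 16 17 18 19 20
g(k):  0  0  1  1  0  2  1  3  2  2  0  3  1  0  0  1  1  3  2  2  3
So g(20) = 3.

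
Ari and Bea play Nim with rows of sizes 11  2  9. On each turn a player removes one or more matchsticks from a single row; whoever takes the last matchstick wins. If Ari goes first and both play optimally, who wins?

Bea wins

Compute the nim-sum pairwise:
11 ^ 2 = 9
9 ^ 9 = 0
The nim-sum is 0, so this is a P-position: the player to move is in a losing position under optimal play; Ari is about to move from it and so loses — Bea wins.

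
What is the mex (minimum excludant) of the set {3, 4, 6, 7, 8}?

0

0 is not in the set, so the mex is 0.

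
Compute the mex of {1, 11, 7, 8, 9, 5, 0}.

2

The values 0, 1 are all present; 2 is the first non-negative integer missing from the set.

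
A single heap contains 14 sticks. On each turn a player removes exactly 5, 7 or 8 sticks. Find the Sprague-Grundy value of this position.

0

Build the Grundy sequence with g(k) = mex{g(k−s) : s ∈ {5, 7, 8}, s ≤ k}:
g(0) = mex{} = 0
g(1) = mex{} = 0
g(2) = mex{} = 0
g(3) = mex{} = 0
g(4) = mex{} = 0
g(5) = mex{0} = 1
g(6) = mex{0} = 1
g(7) = mex{0} = 1
g(8) = mex{0} = 1
g(9) = mex{0} = 1
g(10) = mex{0,1} = 2
g(11) = mex{0,1} = 2
g(12) = mex{0,1} = 2
g(13) = mex{1} = 0
g(14) = mex{1} = 0
So g(14) = 0.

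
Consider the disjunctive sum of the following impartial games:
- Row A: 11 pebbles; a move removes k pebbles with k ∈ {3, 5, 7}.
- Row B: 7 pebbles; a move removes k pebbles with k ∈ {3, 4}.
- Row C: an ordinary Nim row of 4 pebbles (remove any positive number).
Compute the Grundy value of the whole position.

For row A, compute g(0), g(1), … with moves {3, 5, 7}:
g(0) = mex{} = 0
g(1) = mex{} = 0
g(2) = mex{} = 0
g(3) = mex{0} = 1
g(4) = mex{0} = 1
g(5) = mex{0} = 1
g(6) = mex{0,1} = 2
g(7) = mex{0,1} = 2
g(8) = mex{0,1} = 2
g(9) = mex{0,1,2} = 3
g(10) = mex{1,2} = 0
g(11) = mex{1,2} = 0
So g(11) = 0.
For row B, compute g(0), g(1), … with moves {3, 4}:
g(0) = mex{} = 0
g(1) = mex{} = 0
g(2) = mex{} = 0
g(3) = mex{0} = 1
g(4) = mex{0} = 1
g(5) = mex{0} = 1
g(6) = mex{0,1} = 2
g(7) = mex{1} = 0
So g(7) = 0.
Row C is a plain Nim row of size 4, so its Grundy value is 4.
The value of a disjunctive sum is the nim-sum of the parts.
Combined value = 0 ⊕ 0 ⊕ 4 = 4.

4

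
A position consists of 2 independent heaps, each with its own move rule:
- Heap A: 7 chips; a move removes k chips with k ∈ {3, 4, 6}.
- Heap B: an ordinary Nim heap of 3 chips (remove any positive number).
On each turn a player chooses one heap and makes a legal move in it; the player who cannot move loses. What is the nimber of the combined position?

1

For heap A, compute g(0), g(1), … with moves {3, 4, 6}:
k:     0  1  2  3  4  5  6  7
g(k):  0  0  0  1  1  1  2  2
So g(7) = 2.
Heap B is a plain Nim heap of size 3, so its Grundy value is 3.
The value of a disjunctive sum is the nim-sum of the parts.
Combined value = 2 XOR 3 = 1.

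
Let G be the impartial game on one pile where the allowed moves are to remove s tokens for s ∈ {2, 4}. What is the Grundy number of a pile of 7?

0

Build the Grundy sequence with g(k) = mex{g(k−s) : s ∈ {2, 4}, s ≤ k}:
g(0) = mex{} = 0
g(1) = mex{} = 0
g(2) = mex{0} = 1
g(3) = mex{0} = 1
g(4) = mex{0,1} = 2
g(5) = mex{0,1} = 2
g(6) = mex{1,2} = 0
g(7) = mex{1,2} = 0
So g(7) = 0.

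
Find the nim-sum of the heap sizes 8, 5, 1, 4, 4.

Bitwise XOR of the heap sizes:
  1000  (8)
  0101  (5)
  0001  (1)
  0100  (4)
  0100  (4)
  ----
  1100  (12)

12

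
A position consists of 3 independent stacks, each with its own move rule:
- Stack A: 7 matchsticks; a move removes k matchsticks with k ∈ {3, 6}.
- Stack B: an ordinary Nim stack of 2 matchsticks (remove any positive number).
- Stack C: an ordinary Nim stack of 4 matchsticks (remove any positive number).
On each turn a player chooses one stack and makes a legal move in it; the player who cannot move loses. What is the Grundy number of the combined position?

4

Grundy values for stack A (subtraction set {3, 6}):
k:     0  1  2  3  4  5  6  7
g(k):  0  0  0  1  1  1  2  2
So g(7) = 2.
Stack B is a plain Nim stack of size 2, so its Grundy value is 2.
Stack C is a plain Nim stack of size 4, so its Grundy value is 4.
By the Sprague-Grundy theorem, the Grundy value of a sum of independent games is the XOR of the component values.
Combined value = 2 ⊕ 2 ⊕ 4 = 4.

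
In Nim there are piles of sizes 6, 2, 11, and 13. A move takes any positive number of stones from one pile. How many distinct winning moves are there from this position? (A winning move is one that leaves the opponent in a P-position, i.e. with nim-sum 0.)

3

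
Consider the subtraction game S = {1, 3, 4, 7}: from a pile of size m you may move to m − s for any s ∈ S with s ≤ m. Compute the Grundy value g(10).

0

Grundy values for subtraction set {1, 3, 4, 7}:
k:     0  1  2  3  4  5  6  7  8  9 10
g(k):  0  1  0  1  2  3  2  3  0  1  0
So g(10) = 0.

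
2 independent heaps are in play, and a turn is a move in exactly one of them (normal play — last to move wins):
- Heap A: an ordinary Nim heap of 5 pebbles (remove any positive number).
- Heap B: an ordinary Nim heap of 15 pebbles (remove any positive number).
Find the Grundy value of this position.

Heap A is a plain Nim heap of size 5, so its Grundy value is 5.
Heap B is a plain Nim heap of size 15, so its Grundy value is 15.
The value of a disjunctive sum is the nim-sum of the parts.
Combined value = 5 ⊕ 15 = 10.

10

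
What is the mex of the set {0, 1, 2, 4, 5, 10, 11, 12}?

3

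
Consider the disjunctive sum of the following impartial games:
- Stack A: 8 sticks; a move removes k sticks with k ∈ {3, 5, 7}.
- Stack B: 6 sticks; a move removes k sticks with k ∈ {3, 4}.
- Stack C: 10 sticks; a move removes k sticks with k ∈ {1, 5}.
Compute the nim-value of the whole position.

0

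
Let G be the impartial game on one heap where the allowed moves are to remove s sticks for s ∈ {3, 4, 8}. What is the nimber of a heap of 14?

Compute g(0), g(1), … for moves {3, 4, 8}:
k:     0  1  2  3  4  5  6  7  8  9 10 11 12 13 14
g(k):  0  0  0  1  1  1  2  0  2  3  1  3  0  0  0
So g(14) = 0.

0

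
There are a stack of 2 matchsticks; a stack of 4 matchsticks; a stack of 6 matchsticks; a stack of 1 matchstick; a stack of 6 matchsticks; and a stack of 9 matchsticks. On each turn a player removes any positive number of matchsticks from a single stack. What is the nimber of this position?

14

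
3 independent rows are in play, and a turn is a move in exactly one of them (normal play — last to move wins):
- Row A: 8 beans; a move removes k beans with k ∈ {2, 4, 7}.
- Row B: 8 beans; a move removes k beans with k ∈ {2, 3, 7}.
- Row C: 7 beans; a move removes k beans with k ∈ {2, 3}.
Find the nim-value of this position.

1

Grundy values for row A (subtraction set {2, 4, 7}):
k:     0  1  2  3  4  5  6  7  8
g(k):  0  0  1  1  2  2  0  3  1
So g(8) = 1.
Build the Grundy sequence for row B with g(k) = mex{g(k−s) : s ∈ {2, 3, 7}, s ≤ k}:
g(0) = mex{} = 0
g(1) = mex{} = 0
g(2) = mex{0} = 1
g(3) = mex{0} = 1
g(4) = mex{0,1} = 2
g(5) = mex{1} = 0
g(6) = mex{1,2} = 0
g(7) = mex{0,2} = 1
g(8) = mex{0} = 1
So g(8) = 1.
For row C, compute g(0), g(1), … with moves {2, 3}:
g(0) = mex{} = 0
g(1) = mex{} = 0
g(2) = mex{0} = 1
g(3) = mex{0} = 1
g(4) = mex{0,1} = 2
g(5) = mex{1} = 0
g(6) = mex{1,2} = 0
g(7) = mex{0,2} = 1
So g(7) = 1.
By the Sprague-Grundy theorem, the Grundy value of a sum of independent games is the XOR of the component values.
Combined value = 1 ⊕ 1 ⊕ 1 = 1.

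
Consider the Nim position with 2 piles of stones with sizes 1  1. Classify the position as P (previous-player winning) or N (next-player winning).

Write each in binary and XOR column by column:
  1  (1)
  1  (1)
  -
  0  (0)
The nim-sum is 0, so this is a P-position: the player to move is in a losing position under optimal play.

P-position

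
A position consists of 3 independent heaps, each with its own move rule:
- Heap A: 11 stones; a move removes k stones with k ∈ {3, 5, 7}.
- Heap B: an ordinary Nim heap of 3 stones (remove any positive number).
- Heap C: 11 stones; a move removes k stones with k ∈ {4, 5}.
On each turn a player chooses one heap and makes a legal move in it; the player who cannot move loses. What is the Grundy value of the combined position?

Build the Grundy sequence for heap A with g(k) = mex{g(k−s) : s ∈ {3, 5, 7}, s ≤ k}:
g(0) = mex{} = 0
g(1) = mex{} = 0
g(2) = mex{} = 0
g(3) = mex{0} = 1
g(4) = mex{0} = 1
g(5) = mex{0} = 1
g(6) = mex{0,1} = 2
g(7) = mex{0,1} = 2
g(8) = mex{0,1} = 2
g(9) = mex{0,1,2} = 3
g(10) = mex{1,2} = 0
g(11) = mex{1,2} = 0
So g(11) = 0.
Heap B is a plain Nim heap of size 3, so its Grundy value is 3.
For heap C, compute g(0), g(1), … with moves {4, 5}:
k:     0  1  2  3  4  5  6  7  8  9 10 11
g(k):  0  0  0  0  1  1  1  1  2  0  0  0
So g(11) = 0.
By the Sprague-Grundy theorem, the Grundy value of a sum of independent games is the XOR of the component values.
Combined value = 0 ⊕ 3 ⊕ 0 = 3.

3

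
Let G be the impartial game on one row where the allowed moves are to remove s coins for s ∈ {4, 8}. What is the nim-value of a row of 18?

Build the Grundy sequence with g(k) = mex{g(k−s) : s ∈ {4, 8}, s ≤ k}:
k:     0  1  2  3  4  5  6  7  8  9 10 11 12 13 14 15 16 17 18
g(k):  0  0  0  0  1  1  1  1  2  2  2  2  0  0  0  0  1  1  1
So g(18) = 1.

1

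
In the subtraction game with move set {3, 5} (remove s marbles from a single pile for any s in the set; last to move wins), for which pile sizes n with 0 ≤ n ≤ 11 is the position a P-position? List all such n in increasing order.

0, 1, 2, 8, 9, 10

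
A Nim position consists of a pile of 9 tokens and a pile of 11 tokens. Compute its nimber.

Bitwise XOR of the heap sizes:
  1001  (9)
  1011  (11)
  ----
  0010  (2)

2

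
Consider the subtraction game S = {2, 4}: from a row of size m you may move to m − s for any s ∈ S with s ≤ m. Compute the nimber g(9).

Compute g(0), g(1), … for moves {2, 4}:
k:     0  1  2  3  4  5  6  7  8  9
g(k):  0  0  1  1  2  2  0  0  1  1
So g(9) = 1.

1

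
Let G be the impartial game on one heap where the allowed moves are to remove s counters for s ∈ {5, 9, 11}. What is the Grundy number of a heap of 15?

Grundy values for subtraction set {5, 9, 11}:
k:     0  1  2  3  4  5  6  7  8  9 10 11 12 13 14 15
g(k):  0  0  0  0  0  1  1  1  1  1  2  2  2  2  2  3
So g(15) = 3.

3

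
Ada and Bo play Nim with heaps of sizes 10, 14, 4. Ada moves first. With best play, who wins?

Bo wins

Compute the nim-sum pairwise:
10 ^ 14 = 4
4 ^ 4 = 0
The nim-sum is 0, so this is a P-position: the player to move is in a losing position under optimal play; Ada is about to move from it and so loses — Bo wins.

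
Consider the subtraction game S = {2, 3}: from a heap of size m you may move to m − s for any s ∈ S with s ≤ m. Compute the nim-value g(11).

0

Build the Grundy sequence with g(k) = mex{g(k−s) : s ∈ {2, 3}, s ≤ k}:
k:     0  1  2  3  4  5  6  7  8  9 10 11
g(k):  0  0  1  1  2  0  0  1  1  2  0  0
So g(11) = 0.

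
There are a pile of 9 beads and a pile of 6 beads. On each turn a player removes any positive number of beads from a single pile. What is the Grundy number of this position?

15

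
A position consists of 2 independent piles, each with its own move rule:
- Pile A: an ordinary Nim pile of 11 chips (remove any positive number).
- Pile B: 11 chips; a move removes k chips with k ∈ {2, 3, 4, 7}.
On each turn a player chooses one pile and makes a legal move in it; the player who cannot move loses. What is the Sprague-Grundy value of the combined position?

11

Pile A is a plain Nim pile of size 11, so its Grundy value is 11.
Grundy values for pile B (subtraction set {2, 3, 4, 7}):
g(0) = mex{} = 0
g(1) = mex{} = 0
g(2) = mex{0} = 1
g(3) = mex{0} = 1
g(4) = mex{0,1} = 2
g(5) = mex{0,1} = 2
g(6) = mex{1,2} = 0
g(7) = mex{0,1,2} = 3
g(8) = mex{0,2} = 1
g(9) = mex{0,1,2,3} = 4
g(10) = mex{0,1,3} = 2
g(11) = mex{1,2,3,4} = 0
So g(11) = 0.
By the Sprague-Grundy theorem, the Grundy value of a sum of independent games is the XOR of the component values.
Combined value = 11 XOR 0 = 11.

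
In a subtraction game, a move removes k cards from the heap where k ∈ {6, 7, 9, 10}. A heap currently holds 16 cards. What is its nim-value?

0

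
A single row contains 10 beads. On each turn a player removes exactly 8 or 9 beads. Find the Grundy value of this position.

1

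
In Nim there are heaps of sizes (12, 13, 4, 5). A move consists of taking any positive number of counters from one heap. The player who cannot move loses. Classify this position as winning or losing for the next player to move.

Losing position

Nim-sum: 12 ⊕ 13 ⊕ 4 ⊕ 5 = 0.
The nim-sum is 0, so this is a P-position: the player to move is in a losing position under optimal play.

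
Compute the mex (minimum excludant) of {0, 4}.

1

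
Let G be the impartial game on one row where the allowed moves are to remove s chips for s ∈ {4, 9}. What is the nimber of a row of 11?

2

Grundy values for subtraction set {4, 9}:
g(0) = mex{} = 0
g(1) = mex{} = 0
g(2) = mex{} = 0
g(3) = mex{} = 0
g(4) = mex{0} = 1
g(5) = mex{0} = 1
g(6) = mex{0} = 1
g(7) = mex{0} = 1
g(8) = mex{1} = 0
g(9) = mex{0,1} = 2
g(10) = mex{0,1} = 2
g(11) = mex{0,1} = 2
So g(11) = 2.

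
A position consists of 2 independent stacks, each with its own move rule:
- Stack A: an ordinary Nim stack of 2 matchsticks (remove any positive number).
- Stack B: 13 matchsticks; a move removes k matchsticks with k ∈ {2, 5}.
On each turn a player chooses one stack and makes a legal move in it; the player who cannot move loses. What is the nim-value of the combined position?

3

Stack A is a plain Nim stack of size 2, so its Grundy value is 2.
Build the Grundy sequence for stack B with g(k) = mex{g(k−s) : s ∈ {2, 5}, s ≤ k}:
k:     0  1  2  3  4  5  6  7  8  9 10 11 12 13
g(k):  0  0  1  1  0  2  1  0  0  1  1  0  2  1
So g(13) = 1.
By the Sprague-Grundy theorem, the Grundy value of a sum of independent games is the XOR of the component values.
Combined value = 2 XOR 1 = 3.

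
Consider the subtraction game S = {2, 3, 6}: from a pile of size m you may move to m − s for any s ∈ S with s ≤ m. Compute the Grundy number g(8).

Compute g(0), g(1), … for moves {2, 3, 6}:
k:     0  1  2  3  4  5  6  7  8
g(k):  0  0  1  1  2  0  3  1  2
So g(8) = 2.

2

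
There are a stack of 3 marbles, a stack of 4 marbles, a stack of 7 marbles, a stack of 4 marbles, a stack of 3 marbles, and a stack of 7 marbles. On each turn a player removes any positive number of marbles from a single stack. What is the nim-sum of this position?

Bitwise XOR of the heap sizes:
  011  (3)
  100  (4)
  111  (7)
  100  (4)
  011  (3)
  111  (7)
  ---
  000  (0)

0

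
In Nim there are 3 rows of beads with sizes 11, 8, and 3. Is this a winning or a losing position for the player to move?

Nim-sum: 11 ⊕ 8 ⊕ 3 = 0.
The nim-sum is 0, so this is a P-position: the player to move is in a losing position under optimal play.

Losing position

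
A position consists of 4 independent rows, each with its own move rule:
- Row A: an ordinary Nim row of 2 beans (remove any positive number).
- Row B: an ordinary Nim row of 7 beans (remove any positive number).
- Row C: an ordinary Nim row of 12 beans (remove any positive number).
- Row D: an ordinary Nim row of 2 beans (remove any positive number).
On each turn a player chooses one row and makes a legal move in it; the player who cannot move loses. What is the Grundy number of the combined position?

Row A is a plain Nim row of size 2, so its Grundy value is 2.
Row B is a plain Nim row of size 7, so its Grundy value is 7.
Row C is a plain Nim row of size 12, so its Grundy value is 12.
Row D is a plain Nim row of size 2, so its Grundy value is 2.
The value of a disjunctive sum is the nim-sum of the parts.
Combined value = 2 XOR 7 XOR 12 XOR 2 = 11.

11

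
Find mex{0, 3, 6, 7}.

1

0 is in the set but 1 is not, so the mex is 1.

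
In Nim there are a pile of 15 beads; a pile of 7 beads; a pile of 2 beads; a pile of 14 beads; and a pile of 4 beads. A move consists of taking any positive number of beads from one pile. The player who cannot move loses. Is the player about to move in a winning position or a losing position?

Losing position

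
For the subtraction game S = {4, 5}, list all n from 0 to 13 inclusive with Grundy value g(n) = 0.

0, 1, 2, 3, 9, 10, 11, 12

Compute g(0), g(1), … for moves {4, 5}:
g(0) = mex{} = 0
g(1) = mex{} = 0
g(2) = mex{} = 0
g(3) = mex{} = 0
g(4) = mex{0} = 1
g(5) = mex{0} = 1
g(6) = mex{0} = 1
g(7) = mex{0} = 1
g(8) = mex{0,1} = 2
g(9) = mex{1} = 0
g(10) = mex{1} = 0
g(11) = mex{1} = 0
g(12) = mex{1,2} = 0
g(13) = mex{0,2} = 1
The P-positions (g = 0) in 0..13 are 0, 1, 2, 3, 9, 10, 11, 12.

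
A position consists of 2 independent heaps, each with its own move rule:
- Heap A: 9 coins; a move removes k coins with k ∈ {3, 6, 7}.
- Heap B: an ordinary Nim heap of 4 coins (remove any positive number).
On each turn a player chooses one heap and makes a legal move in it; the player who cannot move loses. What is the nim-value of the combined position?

7

Build the Grundy sequence for heap A with g(k) = mex{g(k−s) : s ∈ {3, 6, 7}, s ≤ k}:
k:     0  1  2  3  4  5  6  7  8  9
g(k):  0  0  0  1  1  1  2  2  2  3
So g(9) = 3.
Heap B is a plain Nim heap of size 4, so its Grundy value is 4.
The value of a disjunctive sum is the nim-sum of the parts.
Combined value = 3 ⊕ 4 = 7.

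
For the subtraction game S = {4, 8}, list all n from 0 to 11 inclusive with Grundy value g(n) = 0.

0, 1, 2, 3

Build the Grundy sequence with g(k) = mex{g(k−s) : s ∈ {4, 8}, s ≤ k}:
k:     0  1  2  3  4  5  6  7  8  9 10 11
g(k):  0  0  0  0  1  1  1  1  2  2  2  2
The P-positions (g = 0) in 0..11 are 0, 1, 2, 3.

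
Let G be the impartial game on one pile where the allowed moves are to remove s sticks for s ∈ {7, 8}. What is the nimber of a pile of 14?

Compute g(0), g(1), … for moves {7, 8}:
g(0) = mex{} = 0
g(1) = mex{} = 0
g(2) = mex{} = 0
g(3) = mex{} = 0
g(4) = mex{} = 0
g(5) = mex{} = 0
g(6) = mex{} = 0
g(7) = mex{0} = 1
g(8) = mex{0} = 1
g(9) = mex{0} = 1
g(10) = mex{0} = 1
g(11) = mex{0} = 1
g(12) = mex{0} = 1
g(13) = mex{0} = 1
g(14) = mex{0,1} = 2
So g(14) = 2.

2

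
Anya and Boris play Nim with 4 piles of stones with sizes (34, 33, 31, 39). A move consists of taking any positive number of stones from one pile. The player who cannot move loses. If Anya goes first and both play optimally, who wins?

Anya wins

Nim-sum: 34 XOR 33 XOR 31 XOR 39 = 59.
The nim-sum is 59 ≠ 0, so this is an N-position: the player to move can win; Anya has a winning move.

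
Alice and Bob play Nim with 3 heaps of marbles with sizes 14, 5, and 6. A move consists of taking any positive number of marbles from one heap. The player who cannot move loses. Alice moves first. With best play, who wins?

Alice wins

Bitwise XOR of the heap sizes:
  1110  (14)
  0101  (5)
  0110  (6)
  ----
  1101  (13)
The nim-sum is 13 ≠ 0, so this is an N-position: the player to move can win; Alice has a winning move.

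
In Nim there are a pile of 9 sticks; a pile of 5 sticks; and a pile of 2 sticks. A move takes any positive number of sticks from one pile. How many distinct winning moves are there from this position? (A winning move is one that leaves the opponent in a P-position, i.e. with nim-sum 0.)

1

Nim-sum: 9 ^ 5 ^ 2 = 14.
The overall nim-sum is X = 14. A pile of size p has a winning move iff p XOR X < p (reduce it to p XOR X).
  9: 9 XOR 14 = 7 < 9 — winning move (to 7).
  5: 5 XOR 14 = 11 ≥ 5 — no move.
  2: 2 XOR 14 = 12 ≥ 2 — no move.
That gives 1 winning move.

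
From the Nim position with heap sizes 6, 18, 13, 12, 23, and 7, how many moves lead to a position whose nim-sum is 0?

5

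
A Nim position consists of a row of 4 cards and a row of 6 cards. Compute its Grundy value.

2

Write each in binary and XOR column by column:
  100  (4)
  110  (6)
  ---
  010  (2)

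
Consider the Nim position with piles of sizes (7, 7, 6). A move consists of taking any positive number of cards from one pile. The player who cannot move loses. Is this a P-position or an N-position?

Compute the nim-sum pairwise:
7 ⊕ 7 = 0
0 ⊕ 6 = 6
The nim-sum is 6 ≠ 0, so this is an N-position: the player to move can win.

N-position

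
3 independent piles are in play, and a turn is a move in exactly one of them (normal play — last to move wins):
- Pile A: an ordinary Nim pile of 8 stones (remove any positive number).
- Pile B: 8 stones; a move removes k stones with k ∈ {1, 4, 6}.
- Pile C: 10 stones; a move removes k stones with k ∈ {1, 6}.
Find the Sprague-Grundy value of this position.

Pile A is a plain Nim pile of size 8, so its Grundy value is 8.
For pile B, compute g(0), g(1), … with moves {1, 4, 6}:
g(0) = mex{} = 0
g(1) = mex{0} = 1
g(2) = mex{1} = 0
g(3) = mex{0} = 1
g(4) = mex{0,1} = 2
g(5) = mex{1,2} = 0
g(6) = mex{0} = 1
g(7) = mex{1} = 0
g(8) = mex{0,2} = 1
So g(8) = 1.
Grundy values for pile C (subtraction set {1, 6}):
g(0) = mex{} = 0
g(1) = mex{0} = 1
g(2) = mex{1} = 0
g(3) = mex{0} = 1
g(4) = mex{1} = 0
g(5) = mex{0} = 1
g(6) = mex{0,1} = 2
g(7) = mex{1,2} = 0
g(8) = mex{0} = 1
g(9) = mex{1} = 0
g(10) = mex{0} = 1
So g(10) = 1.
The value of a disjunctive sum is the nim-sum of the parts.
Combined value = 8 XOR 1 XOR 1 = 8.

8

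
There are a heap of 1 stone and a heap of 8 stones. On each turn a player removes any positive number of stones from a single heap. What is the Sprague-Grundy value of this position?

9

Bitwise XOR of the heap sizes:
  0001  (1)
  1000  (8)
  ----
  1001  (9)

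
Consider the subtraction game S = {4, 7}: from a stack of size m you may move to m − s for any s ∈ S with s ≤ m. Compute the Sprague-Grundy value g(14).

0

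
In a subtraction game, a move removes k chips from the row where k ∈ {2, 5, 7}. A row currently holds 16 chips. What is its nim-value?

Grundy values for subtraction set {2, 5, 7}:
k:     0  1  2  3  4  5  6  7  8  9 10 11 12 13 14 15 16
g(k):  0  0  1  1  0  2  1  3  2  2  0  3  1  0  0  1  1
So g(16) = 1.

1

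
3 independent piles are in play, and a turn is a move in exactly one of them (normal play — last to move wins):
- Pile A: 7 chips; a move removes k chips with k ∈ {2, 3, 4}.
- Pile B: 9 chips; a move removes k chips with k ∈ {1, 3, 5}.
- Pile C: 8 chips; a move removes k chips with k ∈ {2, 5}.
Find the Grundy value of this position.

1

Build the Grundy sequence for pile A with g(k) = mex{g(k−s) : s ∈ {2, 3, 4}, s ≤ k}:
g(0) = mex{} = 0
g(1) = mex{} = 0
g(2) = mex{0} = 1
g(3) = mex{0} = 1
g(4) = mex{0,1} = 2
g(5) = mex{0,1} = 2
g(6) = mex{1,2} = 0
g(7) = mex{1,2} = 0
So g(7) = 0.
Grundy values for pile B (subtraction set {1, 3, 5}):
k:     0  1  2  3  4  5  6  7  8  9
g(k):  0  1  0  1  0  1  0  1  0  1
So g(9) = 1.
Build the Grundy sequence for pile C with g(k) = mex{g(k−s) : s ∈ {2, 5}, s ≤ k}:
k:     0  1  2  3  4  5  6  7  8
g(k):  0  0  1  1  0  2  1  0  0
So g(8) = 0.
The value of a disjunctive sum is the nim-sum of the parts.
Combined value = 0 ⊕ 1 ⊕ 0 = 1.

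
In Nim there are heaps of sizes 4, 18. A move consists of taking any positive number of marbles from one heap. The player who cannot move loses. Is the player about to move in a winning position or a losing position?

Winning position

Nim-sum: 4 ⊕ 18 = 22.
The nim-sum is 22 ≠ 0, so this is an N-position: the player to move can win.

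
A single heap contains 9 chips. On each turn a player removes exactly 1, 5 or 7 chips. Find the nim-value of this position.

Grundy values for subtraction set {1, 5, 7}:
g(0) = mex{} = 0
g(1) = mex{0} = 1
g(2) = mex{1} = 0
g(3) = mex{0} = 1
g(4) = mex{1} = 0
g(5) = mex{0} = 1
g(6) = mex{1} = 0
g(7) = mex{0} = 1
g(8) = mex{1} = 0
g(9) = mex{0} = 1
So g(9) = 1.

1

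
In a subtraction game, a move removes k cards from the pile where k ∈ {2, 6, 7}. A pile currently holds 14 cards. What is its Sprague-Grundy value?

0

Grundy values for subtraction set {2, 6, 7}:
k:     0  1  2  3  4  5  6  7  8  9 10 11 12 13 14
g(k):  0  0  1  1  0  0  1  1  2  0  3  1  2  0  0
So g(14) = 0.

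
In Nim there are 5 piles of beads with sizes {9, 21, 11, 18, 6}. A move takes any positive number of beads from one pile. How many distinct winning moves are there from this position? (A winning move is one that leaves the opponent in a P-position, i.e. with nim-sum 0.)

3

Nim-sum: 9 XOR 21 XOR 11 XOR 18 XOR 6 = 3.
The overall nim-sum is X = 3. A pile of size p has a winning move iff p XOR X < p (reduce it to p XOR X).
  9: 9 XOR 3 = 10 ≥ 9 — no move.
  21: 21 XOR 3 = 22 ≥ 21 — no move.
  11: 11 XOR 3 = 8 < 11 — winning move (to 8).
  18: 18 XOR 3 = 17 < 18 — winning move (to 17).
  6: 6 XOR 3 = 5 < 6 — winning move (to 5).
That gives 3 winning moves.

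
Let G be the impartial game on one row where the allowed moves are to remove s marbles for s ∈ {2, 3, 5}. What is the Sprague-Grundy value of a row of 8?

Compute g(0), g(1), … for moves {2, 3, 5}:
g(0) = mex{} = 0
g(1) = mex{} = 0
g(2) = mex{0} = 1
g(3) = mex{0} = 1
g(4) = mex{0,1} = 2
g(5) = mex{0,1} = 2
g(6) = mex{0,1,2} = 3
g(7) = mex{1,2} = 0
g(8) = mex{1,2,3} = 0
So g(8) = 0.

0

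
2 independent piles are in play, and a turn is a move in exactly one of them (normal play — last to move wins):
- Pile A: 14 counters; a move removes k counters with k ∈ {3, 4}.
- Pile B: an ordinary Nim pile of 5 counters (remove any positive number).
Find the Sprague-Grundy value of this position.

5

Grundy values for pile A (subtraction set {3, 4}):
g(0) = mex{} = 0
g(1) = mex{} = 0
g(2) = mex{} = 0
g(3) = mex{0} = 1
g(4) = mex{0} = 1
g(5) = mex{0} = 1
g(6) = mex{0,1} = 2
g(7) = mex{1} = 0
g(8) = mex{1} = 0
g(9) = mex{1,2} = 0
g(10) = mex{0,2} = 1
g(11) = mex{0} = 1
g(12) = mex{0} = 1
g(13) = mex{0,1} = 2
g(14) = mex{1} = 0
So g(14) = 0.
Pile B is a plain Nim pile of size 5, so its Grundy value is 5.
The value of a disjunctive sum is the nim-sum of the parts.
Combined value = 0 XOR 5 = 5.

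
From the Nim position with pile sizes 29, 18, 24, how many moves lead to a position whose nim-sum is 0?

Bitwise XOR of the heap sizes:
  11101  (29)
  10010  (18)
  11000  (24)
  -----
  10111  (23)
The overall nim-sum is X = 23. A pile of size p has a winning move iff p XOR X < p (reduce it to p XOR X).
  29: 29 XOR 23 = 10 < 29 — winning move (to 10).
  18: 18 XOR 23 = 5 < 18 — winning move (to 5).
  24: 24 XOR 23 = 15 < 24 — winning move (to 15).
That gives 3 winning moves.

3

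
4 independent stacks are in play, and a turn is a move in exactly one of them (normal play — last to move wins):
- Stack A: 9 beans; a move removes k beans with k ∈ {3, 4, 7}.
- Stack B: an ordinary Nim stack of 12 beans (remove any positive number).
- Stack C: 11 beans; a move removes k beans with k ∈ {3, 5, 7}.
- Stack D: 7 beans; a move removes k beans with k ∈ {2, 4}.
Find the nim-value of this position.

Grundy values for stack A (subtraction set {3, 4, 7}):
k:     0  1  2  3  4  5  6  7  8  9
g(k):  0  0  0  1  1  1  2  2  2  3
So g(9) = 3.
Stack B is a plain Nim stack of size 12, so its Grundy value is 12.
Build the Grundy sequence for stack C with g(k) = mex{g(k−s) : s ∈ {3, 5, 7}, s ≤ k}:
g(0) = mex{} = 0
g(1) = mex{} = 0
g(2) = mex{} = 0
g(3) = mex{0} = 1
g(4) = mex{0} = 1
g(5) = mex{0} = 1
g(6) = mex{0,1} = 2
g(7) = mex{0,1} = 2
g(8) = mex{0,1} = 2
g(9) = mex{0,1,2} = 3
g(10) = mex{1,2} = 0
g(11) = mex{1,2} = 0
So g(11) = 0.
Build the Grundy sequence for stack D with g(k) = mex{g(k−s) : s ∈ {2, 4}, s ≤ k}:
g(0) = mex{} = 0
g(1) = mex{} = 0
g(2) = mex{0} = 1
g(3) = mex{0} = 1
g(4) = mex{0,1} = 2
g(5) = mex{0,1} = 2
g(6) = mex{1,2} = 0
g(7) = mex{1,2} = 0
So g(7) = 0.
The value of a disjunctive sum is the nim-sum of the parts.
Combined value = 3 ⊕ 12 ⊕ 0 ⊕ 0 = 15.

15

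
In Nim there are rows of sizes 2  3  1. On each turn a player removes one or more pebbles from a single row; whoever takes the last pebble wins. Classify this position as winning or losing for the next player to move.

Losing position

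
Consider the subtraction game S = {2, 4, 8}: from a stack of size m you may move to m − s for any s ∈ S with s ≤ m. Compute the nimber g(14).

Build the Grundy sequence with g(k) = mex{g(k−s) : s ∈ {2, 4, 8}, s ≤ k}:
g(0) = mex{} = 0
g(1) = mex{} = 0
g(2) = mex{0} = 1
g(3) = mex{0} = 1
g(4) = mex{0,1} = 2
g(5) = mex{0,1} = 2
g(6) = mex{1,2} = 0
g(7) = mex{1,2} = 0
g(8) = mex{0,2} = 1
g(9) = mex{0,2} = 1
g(10) = mex{0,1} = 2
g(11) = mex{0,1} = 2
g(12) = mex{1,2} = 0
g(13) = mex{1,2} = 0
g(14) = mex{0,2} = 1
So g(14) = 1.

1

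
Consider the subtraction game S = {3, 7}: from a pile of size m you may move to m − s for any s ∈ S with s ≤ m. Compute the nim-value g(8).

2

Compute g(0), g(1), … for moves {3, 7}:
k:     0  1  2  3  4  5  6  7  8
g(k):  0  0  0  1  1  1  0  2  2
So g(8) = 2.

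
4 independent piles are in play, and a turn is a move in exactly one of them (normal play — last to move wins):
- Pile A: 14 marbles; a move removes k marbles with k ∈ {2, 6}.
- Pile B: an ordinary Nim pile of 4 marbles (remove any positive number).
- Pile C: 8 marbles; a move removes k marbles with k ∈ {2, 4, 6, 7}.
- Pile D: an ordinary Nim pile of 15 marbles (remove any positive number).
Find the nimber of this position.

For pile A, compute g(0), g(1), … with moves {2, 6}:
k:     0  1  2  3  4  5  6  7  8  9 10 11 12 13 14
g(k):  0  0  1  1  0  0  1  1  0  0  1  1  0  0  1
So g(14) = 1.
Pile B is a plain Nim pile of size 4, so its Grundy value is 4.
Grundy values for pile C (subtraction set {2, 4, 6, 7}):
k:     0  1  2  3  4  5  6  7  8
g(k):  0  0  1  1  2  2  3  3  4
So g(8) = 4.
Pile D is a plain Nim pile of size 15, so its Grundy value is 15.
The value of a disjunctive sum is the nim-sum of the parts.
Combined value = 1 ⊕ 4 ⊕ 4 ⊕ 15 = 14.

14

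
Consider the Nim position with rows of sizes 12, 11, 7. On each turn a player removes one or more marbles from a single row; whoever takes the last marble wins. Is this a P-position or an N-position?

Nim-sum: 12 ⊕ 11 ⊕ 7 = 0.
The nim-sum is 0, so this is a P-position: the player to move is in a losing position under optimal play.

P-position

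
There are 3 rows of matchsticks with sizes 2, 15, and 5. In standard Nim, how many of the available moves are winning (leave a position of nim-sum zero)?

Bitwise XOR of the heap sizes:
  0010  (2)
  1111  (15)
  0101  (5)
  ----
  1000  (8)
The overall nim-sum is X = 8. A row of size p has a winning move iff p XOR X < p (reduce it to p XOR X).
  2: 2 XOR 8 = 10 ≥ 2 — no move.
  15: 15 XOR 8 = 7 < 15 — winning move (to 7).
  5: 5 XOR 8 = 13 ≥ 5 — no move.
That gives 1 winning move.

1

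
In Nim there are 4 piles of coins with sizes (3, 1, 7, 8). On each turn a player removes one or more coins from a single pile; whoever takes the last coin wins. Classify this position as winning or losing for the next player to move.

Nim-sum: 3 ⊕ 1 ⊕ 7 ⊕ 8 = 13.
The nim-sum is 13 ≠ 0, so this is an N-position: the player to move can win.

Winning position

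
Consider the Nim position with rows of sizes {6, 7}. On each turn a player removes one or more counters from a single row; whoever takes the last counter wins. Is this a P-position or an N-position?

N-position

In binary:
  110  (6)
  111  (7)
  ---
  001  (1)
The nim-sum is 1 ≠ 0, so this is an N-position: the player to move can win.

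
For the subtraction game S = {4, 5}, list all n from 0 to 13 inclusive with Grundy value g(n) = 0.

0, 1, 2, 3, 9, 10, 11, 12

Grundy values for subtraction set {4, 5}:
g(0) = mex{} = 0
g(1) = mex{} = 0
g(2) = mex{} = 0
g(3) = mex{} = 0
g(4) = mex{0} = 1
g(5) = mex{0} = 1
g(6) = mex{0} = 1
g(7) = mex{0} = 1
g(8) = mex{0,1} = 2
g(9) = mex{1} = 0
g(10) = mex{1} = 0
g(11) = mex{1} = 0
g(12) = mex{1,2} = 0
g(13) = mex{0,2} = 1
The P-positions (g = 0) in 0..13 are 0, 1, 2, 3, 9, 10, 11, 12.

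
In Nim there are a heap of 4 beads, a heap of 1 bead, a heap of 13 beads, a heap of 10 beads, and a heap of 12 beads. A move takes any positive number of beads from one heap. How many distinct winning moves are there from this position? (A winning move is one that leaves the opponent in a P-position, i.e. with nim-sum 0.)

3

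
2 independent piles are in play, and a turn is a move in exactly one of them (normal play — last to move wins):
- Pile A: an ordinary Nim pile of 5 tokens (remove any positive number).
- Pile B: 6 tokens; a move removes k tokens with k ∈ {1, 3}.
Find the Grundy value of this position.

5

Pile A is a plain Nim pile of size 5, so its Grundy value is 5.
For pile B, compute g(0), g(1), … with moves {1, 3}:
g(0) = mex{} = 0
g(1) = mex{0} = 1
g(2) = mex{1} = 0
g(3) = mex{0} = 1
g(4) = mex{1} = 0
g(5) = mex{0} = 1
g(6) = mex{1} = 0
So g(6) = 0.
The value of a disjunctive sum is the nim-sum of the parts.
Combined value = 5 XOR 0 = 5.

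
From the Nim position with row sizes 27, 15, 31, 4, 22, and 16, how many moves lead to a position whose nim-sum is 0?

Compute the nim-sum pairwise:
27 ^ 15 = 20
20 ^ 31 = 11
11 ^ 4 = 15
15 ^ 22 = 25
25 ^ 16 = 9
The overall nim-sum is X = 9. A row of size p has a winning move iff p XOR X < p (reduce it to p XOR X).
  27: 27 XOR 9 = 18 < 27 — winning move (to 18).
  15: 15 XOR 9 = 6 < 15 — winning move (to 6).
  31: 31 XOR 9 = 22 < 31 — winning move (to 22).
  4: 4 XOR 9 = 13 ≥ 4 — no move.
  22: 22 XOR 9 = 31 ≥ 22 — no move.
  16: 16 XOR 9 = 25 ≥ 16 — no move.
That gives 3 winning moves.

3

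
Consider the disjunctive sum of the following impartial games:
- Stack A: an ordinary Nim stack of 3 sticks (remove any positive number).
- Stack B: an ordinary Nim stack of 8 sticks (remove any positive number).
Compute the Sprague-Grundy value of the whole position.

Stack A is a plain Nim stack of size 3, so its Grundy value is 3.
Stack B is a plain Nim stack of size 8, so its Grundy value is 8.
By the Sprague-Grundy theorem, the Grundy value of a sum of independent games is the XOR of the component values.
Combined value = 3 ⊕ 8 = 11.

11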